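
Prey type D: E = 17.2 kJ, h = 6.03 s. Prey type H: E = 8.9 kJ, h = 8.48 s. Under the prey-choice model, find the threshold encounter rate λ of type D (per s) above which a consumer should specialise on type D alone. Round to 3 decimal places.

At the threshold, the rate on type D alone equals the profitability of type H: λ·17.2/(1 + λ·6.03) = 8.9/8.48 = 1.05.
Rearranging, λ(17.2 − 1.05×6.03) = 1.05, so λ = 1.05/10.87 = 0.09654 per s.

0.097 per s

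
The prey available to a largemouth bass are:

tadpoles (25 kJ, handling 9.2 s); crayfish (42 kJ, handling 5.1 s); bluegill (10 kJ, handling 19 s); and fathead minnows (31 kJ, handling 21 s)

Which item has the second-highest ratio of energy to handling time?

In descending order of E/h:
crayfish: 42/5.1 = 8.24 kJ/s
tadpoles: 25/9.2 = 2.72 kJ/s
fathead minnows: 31/21 = 1.48 kJ/s
bluegill: 10/19 = 0.526 kJ/s

tadpoles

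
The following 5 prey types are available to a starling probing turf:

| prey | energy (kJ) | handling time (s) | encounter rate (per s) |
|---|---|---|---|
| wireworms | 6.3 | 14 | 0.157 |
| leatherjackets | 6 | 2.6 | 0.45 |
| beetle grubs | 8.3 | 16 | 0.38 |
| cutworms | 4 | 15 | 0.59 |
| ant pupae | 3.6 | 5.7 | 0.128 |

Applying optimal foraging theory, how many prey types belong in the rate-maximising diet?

E/h in descending order: leatherjackets 2.31, ant pupae 0.632, beetle grubs 0.519, wireworms 0.45, cutworms 0.267 kJ/s. The optimal diet is the largest prefix of this list for which every included type satisfies E_i/h_i > R on the types above it.
Rate on top 1: 1.244. ant pupae: 0.632 < 1.244 → exclude; stop.
Optimal diet: leatherjackets — 1 of 5 types.

1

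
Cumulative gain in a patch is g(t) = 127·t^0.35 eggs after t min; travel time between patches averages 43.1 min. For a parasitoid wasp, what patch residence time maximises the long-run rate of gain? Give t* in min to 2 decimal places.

23.21 min

Optimal t* satisfies g'(t*) = g(t*)/(T + t*).
g'(t) = 0.35·127·t^-0.65. Setting 0.35·127·t^-0.65 = 127·t^0.35/(43.1+t) gives 0.35(43.1+t) = t, so 0.65·t = 0.35×43.1.
t* = 0.35×43.1/0.65 = 23.21 min.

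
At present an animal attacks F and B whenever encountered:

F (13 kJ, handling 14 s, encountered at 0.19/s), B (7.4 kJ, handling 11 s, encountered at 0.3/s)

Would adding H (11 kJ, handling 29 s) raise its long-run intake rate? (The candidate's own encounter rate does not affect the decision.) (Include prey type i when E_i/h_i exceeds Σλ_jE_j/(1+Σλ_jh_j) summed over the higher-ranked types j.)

No

Intake rate on the current diet: R = (0.19×13 + 0.3×7.4) / (1 + 0.19×14 + 0.3×11) = 4.69/6.96 = 0.6739 kJ/s.
Profitability of H: 11/29 = 0.3793 kJ/s.
Since 0.3793 < R, time spent handling H is better spent searching.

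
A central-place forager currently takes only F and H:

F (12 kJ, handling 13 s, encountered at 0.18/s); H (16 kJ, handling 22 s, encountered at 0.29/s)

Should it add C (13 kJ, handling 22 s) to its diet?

No

Current rate: (0.18×12 + 0.29×16)/(1 + 0.18×13 + 0.29×22) = 0.6996 kJ/s.
C: E/h = 13/22 = 0.5909 kJ/s.
Since 0.5909 < R, time spent handling C is better spent searching.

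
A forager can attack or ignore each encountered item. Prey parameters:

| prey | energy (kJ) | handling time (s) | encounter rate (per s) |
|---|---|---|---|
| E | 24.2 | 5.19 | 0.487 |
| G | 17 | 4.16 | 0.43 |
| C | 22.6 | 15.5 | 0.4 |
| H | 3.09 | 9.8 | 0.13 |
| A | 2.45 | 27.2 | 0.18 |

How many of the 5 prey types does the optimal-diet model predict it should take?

Profitabilities (E/h, kJ/s): E 4.66, G 4.09, C 1.46, H 0.315, A 0.0901. Add prey in this order while the next type's profitability exceeds the intake rate on those already taken.
Rate on top 1: 3.341. G: 4.09 > 3.341 → include.
Rate on top 2: 3.592. C: 1.46 < 3.592 → exclude; stop.
Optimal diet: E, G — 2 of 5 types.

2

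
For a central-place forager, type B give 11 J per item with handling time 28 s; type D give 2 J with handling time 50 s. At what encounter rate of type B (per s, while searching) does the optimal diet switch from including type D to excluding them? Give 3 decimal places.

The zero-one rule: include type D iff E₂/h₂ > λE₁/(1+λh₁). Equality gives the switch point.
λE₁h₂ = E₂ + λE₂h₁ ⇒ λ = E₂/(E₁h₂ − E₂h₁) = 2/(550 − 56) = 0.004049 per s.

0.004 per s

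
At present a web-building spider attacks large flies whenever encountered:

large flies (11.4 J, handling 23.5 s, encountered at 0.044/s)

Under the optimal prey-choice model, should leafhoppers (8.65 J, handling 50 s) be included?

Intake rate on the current diet: R = (0.044×11.4) / (1 + 0.044×23.5) = 0.5016/2.034 = 0.2466 J/s.
leafhoppers: E/h = 8.65/50 = 0.173 J/s.
Since 0.173 < R, time spent handling leafhoppers is better spent searching.

No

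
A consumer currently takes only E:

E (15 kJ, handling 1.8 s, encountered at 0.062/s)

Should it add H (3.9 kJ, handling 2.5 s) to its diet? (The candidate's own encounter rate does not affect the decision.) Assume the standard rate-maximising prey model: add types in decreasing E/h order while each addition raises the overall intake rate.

Current rate: (0.062×15)/(1 + 0.062×1.8) = 0.8366 kJ/s.
H: E/h = 3.9/2.5 = 1.56 kJ/s.
Since 1.56 > R, including H increases the long-run rate.

Yes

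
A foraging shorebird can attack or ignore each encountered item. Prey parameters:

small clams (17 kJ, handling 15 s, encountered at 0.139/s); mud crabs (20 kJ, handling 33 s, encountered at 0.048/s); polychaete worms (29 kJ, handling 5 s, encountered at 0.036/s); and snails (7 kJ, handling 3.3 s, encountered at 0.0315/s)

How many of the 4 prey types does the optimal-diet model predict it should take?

Profitabilities (E/h, kJ/s): polychaete worms 5.8, snails 2.12, small clams 1.13, mud crabs 0.606. Add prey in this order while the next type's profitability exceeds the intake rate on those already taken.
Rate on top 1: 0.8847. snails: 2.12 > 0.8847 → include.
Rate on top 2: 0.9849. small clams: 1.13 > 0.9849 → include.
Rate on top 3: 1.077. mud crabs: 0.606 < 1.077 → exclude; stop.
Optimal diet: polychaete worms, snails, small clams — 3 of 4 types.

3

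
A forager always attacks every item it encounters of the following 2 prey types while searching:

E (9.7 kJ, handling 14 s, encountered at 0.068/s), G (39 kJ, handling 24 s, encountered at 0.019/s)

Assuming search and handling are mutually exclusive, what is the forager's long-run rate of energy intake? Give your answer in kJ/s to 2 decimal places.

R = (0.068×9.7 + 0.019×39) / (1 + 0.068×14 + 0.019×24) = 1.401/2.408 = 0.5816 kJ/s.

0.58 kJ/s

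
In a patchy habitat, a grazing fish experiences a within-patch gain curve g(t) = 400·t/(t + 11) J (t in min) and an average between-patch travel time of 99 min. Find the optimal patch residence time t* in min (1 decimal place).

33.0 min

Optimal t* satisfies g'(t*) = g(t*)/(T + t*).
g'(t) = 400·11/(t + 11)². Setting 400·11/(t+11)² = 400t/[(t+11)(99+t)] gives 11(99+t) = t(t+11), so t² = 11×99 = 1089.
t* = √1089 = 33 min.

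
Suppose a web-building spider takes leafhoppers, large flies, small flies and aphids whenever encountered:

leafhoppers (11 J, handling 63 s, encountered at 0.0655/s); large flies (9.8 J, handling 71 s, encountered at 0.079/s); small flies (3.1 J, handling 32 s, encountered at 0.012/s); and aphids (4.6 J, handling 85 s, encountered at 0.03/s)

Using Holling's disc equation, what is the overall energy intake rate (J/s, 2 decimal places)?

0.12 J/s

R = (0.0655×11 + 0.079×9.8 + 0.012×3.1 + 0.03×4.6) / (1 + 0.0655×63 + 0.079×71 + 0.012×32 + 0.03×85) = 1.67/13.67 = 0.1222 J/s.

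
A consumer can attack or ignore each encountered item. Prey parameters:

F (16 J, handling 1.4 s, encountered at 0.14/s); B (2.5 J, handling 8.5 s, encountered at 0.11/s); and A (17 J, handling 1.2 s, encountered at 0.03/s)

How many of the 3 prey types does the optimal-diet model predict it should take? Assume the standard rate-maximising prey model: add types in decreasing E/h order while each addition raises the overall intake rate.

Profitabilities (E/h, J/s): A 14.2, F 11.4, B 0.294. Add prey in this order while the next type's profitability exceeds the intake rate on those already taken.
Rate on top 1: 0.4923. F: 11.4 > 0.4923 → include.
Rate on top 2: 2.232. B: 0.294 < 2.232 → exclude; stop.
Optimal diet: A, F — 2 of 3 types.

2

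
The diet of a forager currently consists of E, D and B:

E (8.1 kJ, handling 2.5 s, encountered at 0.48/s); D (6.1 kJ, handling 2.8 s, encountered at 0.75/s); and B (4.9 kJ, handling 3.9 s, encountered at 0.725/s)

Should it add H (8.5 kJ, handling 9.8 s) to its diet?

Current rate: (0.48×8.1 + 0.75×6.1 + 0.725×4.9)/(1 + 0.48×2.5 + 0.75×2.8 + 0.725×3.9) = 1.686 kJ/s.
Profitability of H: 8.5/9.8 = 0.8673 kJ/s.
0.8673 < 1.686, so adding H would lower the average — exclude it.

No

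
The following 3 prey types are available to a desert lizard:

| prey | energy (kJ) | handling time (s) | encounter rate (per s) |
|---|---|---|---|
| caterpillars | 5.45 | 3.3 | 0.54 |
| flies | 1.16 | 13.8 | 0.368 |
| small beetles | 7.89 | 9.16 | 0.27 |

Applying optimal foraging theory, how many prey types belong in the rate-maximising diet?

Rank by E/h (kJ/s): caterpillars 1.65, small beetles 0.861, flies 0.0841. Include each in turn until the next type's E/h falls below the running intake rate.
Rate on top 1: 1.058. small beetles: 0.861 < 1.058 → exclude; stop.
Optimal diet: caterpillars — 1 of 3 types.

1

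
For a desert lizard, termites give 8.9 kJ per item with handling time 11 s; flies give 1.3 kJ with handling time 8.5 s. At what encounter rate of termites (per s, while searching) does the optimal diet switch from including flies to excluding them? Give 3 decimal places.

At the threshold, the rate on termites alone equals the profitability of flies: λ·8.9/(1 + λ·11) = 1.3/8.5 = 0.1529.
Rearranging, λ(8.9 − 0.1529×11) = 0.1529, so λ = 0.1529/7.218 = 0.02119 per s.

0.021 per s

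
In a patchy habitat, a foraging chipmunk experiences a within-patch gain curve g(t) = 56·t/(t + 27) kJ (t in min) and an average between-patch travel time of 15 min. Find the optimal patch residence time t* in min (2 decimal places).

Optimal t* satisfies g'(t*) = g(t*)/(T + t*).
g'(t) = 56·27/(t + 27)². Setting 56·27/(t+27)² = 56t/[(t+27)(15+t)] gives 27(15+t) = t(t+27), so t² = 27×15 = 405.
t* = √405 = 20.12 min.

20.12 min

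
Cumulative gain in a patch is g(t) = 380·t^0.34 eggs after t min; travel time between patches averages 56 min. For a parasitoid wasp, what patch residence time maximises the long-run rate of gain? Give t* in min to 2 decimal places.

Maximise g(t)/(T+t): set derivative to zero → g'(t)(T+t) = g(t).
g'(t) = 0.34·380·t^-0.66. Setting 0.34·380·t^-0.66 = 380·t^0.34/(56+t) gives 0.34(56+t) = t, so 0.66·t = 0.34×56.
t* = 0.34×56/0.66 = 28.85 min.

28.85 min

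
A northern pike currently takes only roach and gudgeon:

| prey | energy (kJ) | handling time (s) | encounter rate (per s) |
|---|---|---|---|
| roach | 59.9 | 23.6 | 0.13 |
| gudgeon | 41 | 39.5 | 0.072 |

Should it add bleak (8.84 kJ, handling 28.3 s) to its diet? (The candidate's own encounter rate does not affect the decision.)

No

Current rate: (0.13×59.9 + 0.072×41)/(1 + 0.13×23.6 + 0.072×39.5) = 1.554 kJ/s.
Profitability of bleak: 8.84/28.3 = 0.3124 kJ/s.
0.3124 < 1.554, so adding bleak would lower the average — exclude it.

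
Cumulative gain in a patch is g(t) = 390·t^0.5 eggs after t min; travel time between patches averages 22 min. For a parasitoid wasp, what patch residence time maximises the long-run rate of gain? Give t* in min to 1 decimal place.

22.0 min

By the marginal value theorem, leave when the instantaneous gain rate g'(t) equals the habitat-wide average g(t)/(T + t).
g'(t) = 0.5·390·t^-0.5. Setting 0.5·390·t^-0.5 = 390·t^0.5/(22+t) gives 0.5(22+t) = t, so 0.50·t = 0.5×22.
t* = 0.5×22/0.50 = 22 min.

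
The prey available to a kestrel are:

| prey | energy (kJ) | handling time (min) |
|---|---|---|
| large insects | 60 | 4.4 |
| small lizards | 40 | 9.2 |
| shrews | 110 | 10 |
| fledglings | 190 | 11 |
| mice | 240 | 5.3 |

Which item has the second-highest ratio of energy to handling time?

In descending order of E/h:
mice: 240/5.3 = 45.3 kJ/min
fledglings: 190/11 = 17.3 kJ/min
large insects: 60/4.4 = 13.6 kJ/min
shrews: 110/10 = 11 kJ/min
small lizards: 40/9.2 = 4.35 kJ/min

fledglings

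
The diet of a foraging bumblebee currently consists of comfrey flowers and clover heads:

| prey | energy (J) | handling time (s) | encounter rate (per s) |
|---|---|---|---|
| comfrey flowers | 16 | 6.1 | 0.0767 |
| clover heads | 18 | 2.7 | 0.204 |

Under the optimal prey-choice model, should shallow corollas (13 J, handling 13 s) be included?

Intake rate on the current diet: R = (0.0767×16 + 0.204×18) / (1 + 0.0767×6.1 + 0.204×2.7) = 4.899/2.019 = 2.427 J/s.
shallow corollas: E/h = 13/13 = 1 J/s.
Since 1 < R, time spent handling shallow corollas is better spent searching.

No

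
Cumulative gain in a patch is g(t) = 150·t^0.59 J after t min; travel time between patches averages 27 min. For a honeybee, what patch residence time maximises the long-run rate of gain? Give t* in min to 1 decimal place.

38.9 min

Maximise g(t)/(T+t): set derivative to zero → g'(t)(T+t) = g(t).
g'(t) = 0.59·150·t^-0.41. Setting 0.59·150·t^-0.41 = 150·t^0.59/(27+t) gives 0.59(27+t) = t, so 0.41·t = 0.59×27.
t* = 0.59×27/0.41 = 38.85 min.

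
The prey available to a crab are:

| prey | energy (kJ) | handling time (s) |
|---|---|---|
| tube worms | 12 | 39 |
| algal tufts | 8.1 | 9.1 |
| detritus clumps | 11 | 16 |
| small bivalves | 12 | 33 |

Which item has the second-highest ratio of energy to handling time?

In descending order of E/h:
algal tufts: 8.1/9.1 = 0.89 kJ/s
detritus clumps: 11/16 = 0.688 kJ/s
small bivalves: 12/33 = 0.364 kJ/s
tube worms: 12/39 = 0.308 kJ/s

detritus clumps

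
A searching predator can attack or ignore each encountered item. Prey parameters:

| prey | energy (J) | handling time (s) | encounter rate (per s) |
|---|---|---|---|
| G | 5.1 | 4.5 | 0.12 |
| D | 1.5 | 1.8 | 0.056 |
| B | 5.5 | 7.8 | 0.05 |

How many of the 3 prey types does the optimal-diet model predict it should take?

E/h in descending order: G 1.13, D 0.833, B 0.705 J/s. The optimal diet is the largest prefix of this list for which every included type satisfies E_i/h_i > R on the types above it.
Rate on top 1: 0.3974. D: 0.833 > 0.3974 → include.
Rate on top 2: 0.4242. B: 0.705 > 0.4242 → include.
Optimal diet: G, D, B — 3 of 3 types.

3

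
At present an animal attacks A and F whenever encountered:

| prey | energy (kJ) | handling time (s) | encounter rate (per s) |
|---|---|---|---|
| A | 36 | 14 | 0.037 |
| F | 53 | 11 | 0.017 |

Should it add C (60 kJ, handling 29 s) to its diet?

Yes

Current rate: (0.037×36 + 0.017×53)/(1 + 0.037×14 + 0.017×11) = 1.31 kJ/s.
C: E/h = 60/29 = 2.069 kJ/s.
Since 2.069 > R, including C increases the long-run rate.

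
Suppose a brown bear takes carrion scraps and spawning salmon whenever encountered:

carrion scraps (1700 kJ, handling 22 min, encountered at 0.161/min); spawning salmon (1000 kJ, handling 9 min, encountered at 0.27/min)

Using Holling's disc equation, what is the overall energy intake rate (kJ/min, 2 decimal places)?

R = (0.161×1700 + 0.27×1000) / (1 + 0.161×22 + 0.27×9) = 543.7/6.972 = 77.98 kJ/min.

77.98 kJ/min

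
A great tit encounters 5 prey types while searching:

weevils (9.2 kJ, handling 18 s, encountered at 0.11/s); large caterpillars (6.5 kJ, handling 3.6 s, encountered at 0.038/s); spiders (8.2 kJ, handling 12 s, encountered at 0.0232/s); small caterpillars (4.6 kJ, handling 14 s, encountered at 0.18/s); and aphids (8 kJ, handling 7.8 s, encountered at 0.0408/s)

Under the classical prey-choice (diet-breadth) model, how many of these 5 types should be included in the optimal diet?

Rank by E/h (kJ/s): large caterpillars 1.81, aphids 1.03, spiders 0.683, weevils 0.511, small caterpillars 0.329. Include each in turn until the next type's E/h falls below the running intake rate.
Rate on top 1: 0.2173. aphids: 1.03 > 0.2173 → include.
Rate on top 2: 0.3941. spiders: 0.683 > 0.3941 → include.
Rate on top 3: 0.4405. weevils: 0.511 > 0.4405 → include.
Rate on top 4: 0.4782. small caterpillars: 0.329 < 0.4782 → exclude; stop.
Optimal diet: large caterpillars, aphids, spiders, weevils — 4 of 5 types.

4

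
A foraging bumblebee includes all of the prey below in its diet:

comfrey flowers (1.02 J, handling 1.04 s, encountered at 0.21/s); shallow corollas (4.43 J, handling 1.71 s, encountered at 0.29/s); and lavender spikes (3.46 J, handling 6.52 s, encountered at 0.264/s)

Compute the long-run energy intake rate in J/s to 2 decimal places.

0.70 J/s

R = (0.21×1.02 + 0.29×4.43 + 0.264×3.46) / (1 + 0.21×1.04 + 0.29×1.71 + 0.264×6.52) = 2.412/3.436 = 0.7022 J/s.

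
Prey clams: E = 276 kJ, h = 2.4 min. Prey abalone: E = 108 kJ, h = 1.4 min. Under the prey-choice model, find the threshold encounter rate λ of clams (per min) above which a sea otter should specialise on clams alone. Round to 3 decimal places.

Drop abalone once their profitability E₂/h₂ falls below the rate achievable on clams alone: E₂/h₂ = λE₁/(1 + λh₁).
Solve for λ: λE₁h₂ = E₂(1 + λh₁) → λ(E₁h₂ − E₂h₁) = E₂ → λ = E₂/(E₁h₂ − E₂h₁).
λ = 108/(276×1.4 − 108×2.4) = 108/127.2 = 0.8491 per min.

0.849 per min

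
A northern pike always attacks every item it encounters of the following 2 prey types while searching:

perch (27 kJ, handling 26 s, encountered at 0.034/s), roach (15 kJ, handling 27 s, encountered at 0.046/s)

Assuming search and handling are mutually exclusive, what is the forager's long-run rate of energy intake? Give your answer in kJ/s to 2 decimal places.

R = (0.034×27 + 0.046×15) / (1 + 0.034×26 + 0.046×27) = 1.608/3.126 = 0.5144 kJ/s.

0.51 kJ/s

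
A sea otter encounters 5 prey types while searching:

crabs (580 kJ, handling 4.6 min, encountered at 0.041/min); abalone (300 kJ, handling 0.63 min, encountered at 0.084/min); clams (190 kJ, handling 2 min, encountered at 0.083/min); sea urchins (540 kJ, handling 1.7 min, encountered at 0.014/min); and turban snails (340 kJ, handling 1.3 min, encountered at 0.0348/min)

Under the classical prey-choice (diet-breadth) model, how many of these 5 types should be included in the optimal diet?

5

Profitabilities (E/h, kJ/min): abalone 476, sea urchins 318, turban snails 262, crabs 126, clams 95. Add prey in this order while the next type's profitability exceeds the intake rate on those already taken.
Rate on top 1: 23.93. sea urchins: 318 > 23.93 → include.
Rate on top 2: 30.43. turban snails: 262 > 30.43 → include.
Rate on top 3: 39.74. crabs: 126 > 39.74 → include.
Rate on top 4: 52.17. clams: 95 > 52.17 → include.
Optimal diet: abalone, sea urchins, turban snails, crabs, clams — 5 of 5 types.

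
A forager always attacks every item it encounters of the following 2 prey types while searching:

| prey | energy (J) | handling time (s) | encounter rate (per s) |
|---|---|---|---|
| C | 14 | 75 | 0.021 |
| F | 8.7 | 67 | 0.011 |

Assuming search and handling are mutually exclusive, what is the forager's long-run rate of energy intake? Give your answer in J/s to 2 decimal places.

0.12 J/s

Energy encountered per unit search time: 0.021×14 + 0.011×8.7 = 0.3897 J/s.
Handling time per unit search time: 0.021×75 + 0.011×67 = 2.312.
Rate = 0.3897/(1 + 2.312) = 0.1177 J/s.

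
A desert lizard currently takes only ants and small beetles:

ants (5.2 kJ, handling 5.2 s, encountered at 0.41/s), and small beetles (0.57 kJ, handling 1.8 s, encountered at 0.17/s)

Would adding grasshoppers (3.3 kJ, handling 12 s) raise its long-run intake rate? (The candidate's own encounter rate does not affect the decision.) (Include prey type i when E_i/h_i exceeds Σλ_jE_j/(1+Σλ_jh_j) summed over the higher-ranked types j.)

Current rate: (0.41×5.2 + 0.17×0.57)/(1 + 0.41×5.2 + 0.17×1.8) = 0.6483 kJ/s.
Profitability of grasshoppers: 3.3/12 = 0.275 kJ/s.
Since 0.275 < R, time spent handling grasshoppers is better spent searching.

No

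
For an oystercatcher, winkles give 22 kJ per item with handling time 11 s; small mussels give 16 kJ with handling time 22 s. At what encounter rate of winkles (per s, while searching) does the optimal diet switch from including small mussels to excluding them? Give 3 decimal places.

Drop small mussels once their profitability E₂/h₂ falls below the rate achievable on winkles alone: E₂/h₂ = λE₁/(1 + λh₁).
Solve for λ: λE₁h₂ = E₂(1 + λh₁) → λ(E₁h₂ − E₂h₁) = E₂ → λ = E₂/(E₁h₂ − E₂h₁).
λ = 16/(22×22 − 16×11) = 16/308 = 0.05195 per s.

0.052 per s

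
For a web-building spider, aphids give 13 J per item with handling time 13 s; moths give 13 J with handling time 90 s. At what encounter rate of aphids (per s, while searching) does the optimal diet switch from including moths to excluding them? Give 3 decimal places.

0.013 per s

The zero-one rule: include moths iff E₂/h₂ > λE₁/(1+λh₁). Equality gives the switch point.
λE₁h₂ = E₂ + λE₂h₁ ⇒ λ = E₂/(E₁h₂ − E₂h₁) = 13/(1170 − 169) = 0.01299 per s.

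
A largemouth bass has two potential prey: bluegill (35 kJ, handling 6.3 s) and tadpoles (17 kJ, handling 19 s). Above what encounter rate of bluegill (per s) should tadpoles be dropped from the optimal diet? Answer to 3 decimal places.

The zero-one rule: include tadpoles iff E₂/h₂ > λE₁/(1+λh₁). Equality gives the switch point.
λE₁h₂ = E₂ + λE₂h₁ ⇒ λ = E₂/(E₁h₂ − E₂h₁) = 17/(665 − 107.1) = 0.03047 per s.

0.030 per s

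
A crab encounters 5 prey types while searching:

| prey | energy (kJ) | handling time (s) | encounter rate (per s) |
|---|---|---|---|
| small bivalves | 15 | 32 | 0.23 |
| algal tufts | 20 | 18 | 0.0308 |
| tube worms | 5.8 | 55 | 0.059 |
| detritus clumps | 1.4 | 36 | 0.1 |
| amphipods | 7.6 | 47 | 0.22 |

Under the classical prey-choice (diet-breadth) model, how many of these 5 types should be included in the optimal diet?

2

Profitabilities (E/h, kJ/s): algal tufts 1.11, small bivalves 0.469, amphipods 0.162, tube worms 0.105, detritus clumps 0.0389. Add prey in this order while the next type's profitability exceeds the intake rate on those already taken.
Rate on top 1: 0.3963. small bivalves: 0.469 > 0.3963 → include.
Rate on top 2: 0.4561. amphipods: 0.162 < 0.4561 → exclude; stop.
Optimal diet: algal tufts, small bivalves — 2 of 5 types.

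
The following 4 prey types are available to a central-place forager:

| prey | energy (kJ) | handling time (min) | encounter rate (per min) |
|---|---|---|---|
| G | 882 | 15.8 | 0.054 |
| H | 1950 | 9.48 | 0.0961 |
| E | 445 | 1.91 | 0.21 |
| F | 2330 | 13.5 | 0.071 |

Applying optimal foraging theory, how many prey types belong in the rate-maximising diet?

E/h in descending order: E 233, H 206, F 173, G 55.8 kJ/min. The optimal diet is the largest prefix of this list for which every included type satisfies E_i/h_i > R on the types above it.
Rate on top 1: 66.7. H: 206 > 66.7 → include.
Rate on top 2: 121.5. F: 173 > 121.5 → include.
Rate on top 3: 136.4. G: 55.8 < 136.4 → exclude; stop.
Optimal diet: E, H, F — 3 of 4 types.

3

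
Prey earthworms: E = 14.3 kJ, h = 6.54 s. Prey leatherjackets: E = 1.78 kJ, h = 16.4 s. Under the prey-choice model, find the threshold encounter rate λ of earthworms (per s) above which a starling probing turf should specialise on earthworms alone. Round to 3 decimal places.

The zero-one rule: include leatherjackets iff E₂/h₂ > λE₁/(1+λh₁). Equality gives the switch point.
λE₁h₂ = E₂ + λE₂h₁ ⇒ λ = E₂/(E₁h₂ − E₂h₁) = 1.78/(234.5 − 11.64) = 0.007986 per s.

0.008 per s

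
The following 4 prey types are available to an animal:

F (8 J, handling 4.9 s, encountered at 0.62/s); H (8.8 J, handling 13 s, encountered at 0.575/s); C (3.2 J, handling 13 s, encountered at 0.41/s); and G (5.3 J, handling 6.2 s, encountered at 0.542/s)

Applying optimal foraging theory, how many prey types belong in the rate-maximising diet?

E/h in descending order: F 1.63, G 0.855, H 0.677, C 0.246 J/s. The optimal diet is the largest prefix of this list for which every included type satisfies E_i/h_i > R on the types above it.
Rate on top 1: 1.228. G: 0.855 < 1.228 → exclude; stop.
Optimal diet: F — 1 of 4 types.

1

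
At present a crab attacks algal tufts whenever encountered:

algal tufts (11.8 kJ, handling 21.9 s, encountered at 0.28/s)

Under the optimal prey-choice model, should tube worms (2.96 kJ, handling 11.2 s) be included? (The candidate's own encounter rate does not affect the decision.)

Current rate: (0.28×11.8)/(1 + 0.28×21.9) = 0.4633 kJ/s.
Profitability of tube worms: 2.96/11.2 = 0.2643 kJ/s.
Since 0.2643 < R, time spent handling tube worms is better spent searching.

No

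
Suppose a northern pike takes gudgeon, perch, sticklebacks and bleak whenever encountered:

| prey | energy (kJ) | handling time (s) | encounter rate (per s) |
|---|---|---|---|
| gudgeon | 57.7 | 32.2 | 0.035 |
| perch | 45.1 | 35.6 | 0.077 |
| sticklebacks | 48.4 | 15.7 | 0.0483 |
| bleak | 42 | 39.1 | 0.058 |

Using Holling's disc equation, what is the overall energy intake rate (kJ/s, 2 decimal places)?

Energy encountered per unit search time: 0.035×57.7 + 0.077×45.1 + 0.0483×48.4 + 0.058×42 = 10.27 kJ/s.
Handling time per unit search time: 0.035×32.2 + 0.077×35.6 + 0.0483×15.7 + 0.058×39.1 = 6.894.
Rate = 10.27/(1 + 6.894) = 1.3 kJ/s.

1.30 kJ/s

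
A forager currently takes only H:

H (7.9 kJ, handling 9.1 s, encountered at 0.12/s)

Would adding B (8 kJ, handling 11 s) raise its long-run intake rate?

Intake rate on the current diet: R = (0.12×7.9) / (1 + 0.12×9.1) = 0.948/2.092 = 0.4532 kJ/s.
B: E/h = 8/11 = 0.7273 kJ/s.
0.7273 > 0.4532, so adding B raises the average — include it.

Yes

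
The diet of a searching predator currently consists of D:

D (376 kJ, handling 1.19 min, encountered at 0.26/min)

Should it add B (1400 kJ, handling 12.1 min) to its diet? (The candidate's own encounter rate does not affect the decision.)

Intake rate on the current diet: R = (0.26×376) / (1 + 0.26×1.19) = 97.76/1.309 = 74.66 kJ/min.
Profitability of B: 1400/12.1 = 115.7 kJ/min.
Since 115.7 > R, including B increases the long-run rate.

Yes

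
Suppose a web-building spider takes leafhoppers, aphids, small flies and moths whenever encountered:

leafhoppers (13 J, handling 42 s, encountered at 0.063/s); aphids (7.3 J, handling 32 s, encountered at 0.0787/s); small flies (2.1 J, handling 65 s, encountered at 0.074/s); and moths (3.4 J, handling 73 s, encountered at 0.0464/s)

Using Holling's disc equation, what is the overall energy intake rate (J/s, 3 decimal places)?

R = (0.063×13 + 0.0787×7.3 + 0.074×2.1 + 0.0464×3.4) / (1 + 0.063×42 + 0.0787×32 + 0.074×65 + 0.0464×73) = 1.707/14.36 = 0.1188 J/s.

0.119 J/s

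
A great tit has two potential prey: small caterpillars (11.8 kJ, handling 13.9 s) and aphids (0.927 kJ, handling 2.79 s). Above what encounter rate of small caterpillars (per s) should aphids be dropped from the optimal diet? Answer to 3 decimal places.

At the threshold, the rate on small caterpillars alone equals the profitability of aphids: λ·11.8/(1 + λ·13.9) = 0.927/2.79 = 0.3323.
Rearranging, λ(11.8 − 0.3323×13.9) = 0.3323, so λ = 0.3323/7.182 = 0.04627 per s.

0.046 per s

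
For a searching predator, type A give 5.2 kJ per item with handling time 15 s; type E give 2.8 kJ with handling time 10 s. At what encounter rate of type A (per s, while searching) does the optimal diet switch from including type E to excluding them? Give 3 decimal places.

0.280 per s

The zero-one rule: include type E iff E₂/h₂ > λE₁/(1+λh₁). Equality gives the switch point.
λE₁h₂ = E₂ + λE₂h₁ ⇒ λ = E₂/(E₁h₂ − E₂h₁) = 2.8/(52 − 42) = 0.28 per s.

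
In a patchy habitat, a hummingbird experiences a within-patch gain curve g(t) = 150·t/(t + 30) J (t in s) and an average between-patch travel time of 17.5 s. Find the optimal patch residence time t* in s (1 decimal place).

Optimal t* satisfies g'(t*) = g(t*)/(T + t*).
g'(t) = 150·30/(t + 30)². Setting 150·30/(t+30)² = 150t/[(t+30)(17.5+t)] gives 30(17.5+t) = t(t+30), so t² = 30×17.5 = 525.
t* = √525 = 22.91 s.

22.9 s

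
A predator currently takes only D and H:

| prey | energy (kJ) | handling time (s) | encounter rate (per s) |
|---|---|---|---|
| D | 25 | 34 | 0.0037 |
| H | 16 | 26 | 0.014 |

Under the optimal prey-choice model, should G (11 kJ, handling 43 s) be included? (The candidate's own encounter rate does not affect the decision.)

Yes

Intake rate on the current diet: R = (0.0037×25 + 0.014×16) / (1 + 0.0037×34 + 0.014×26) = 0.3165/1.49 = 0.2124 kJ/s.
G: E/h = 11/43 = 0.2558 kJ/s.
Since 0.2558 > R, including G increases the long-run rate.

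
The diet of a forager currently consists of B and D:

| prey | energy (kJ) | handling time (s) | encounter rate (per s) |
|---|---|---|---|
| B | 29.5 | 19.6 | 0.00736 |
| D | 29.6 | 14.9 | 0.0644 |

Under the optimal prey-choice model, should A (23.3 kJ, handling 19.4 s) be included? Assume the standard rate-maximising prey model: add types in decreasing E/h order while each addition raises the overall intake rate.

Yes

On B and D alone, R = ΣλE/(1+Σλh) = 2.123/2.104 = 1.009 kJ/s.
A: E/h = 23.3/19.4 = 1.201 kJ/s.
Since 1.201 > R, including A increases the long-run rate.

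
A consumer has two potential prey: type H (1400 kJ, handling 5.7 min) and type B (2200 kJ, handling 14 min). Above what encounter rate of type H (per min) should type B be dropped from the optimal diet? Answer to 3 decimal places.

At the threshold, the rate on type H alone equals the profitability of type B: λ·1400/(1 + λ·5.7) = 2200/14 = 157.1.
Rearranging, λ(1400 − 157.1×5.7) = 157.1, so λ = 157.1/504.3 = 0.3116 per min.

0.312 per min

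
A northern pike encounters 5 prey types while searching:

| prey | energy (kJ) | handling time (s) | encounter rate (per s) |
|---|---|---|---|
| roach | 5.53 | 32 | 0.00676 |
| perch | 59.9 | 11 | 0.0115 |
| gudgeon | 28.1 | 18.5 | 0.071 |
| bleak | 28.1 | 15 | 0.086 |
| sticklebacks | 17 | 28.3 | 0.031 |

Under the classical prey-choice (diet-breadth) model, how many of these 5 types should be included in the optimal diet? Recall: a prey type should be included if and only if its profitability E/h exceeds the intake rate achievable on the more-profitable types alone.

3

E/h in descending order: perch 5.45, bleak 1.87, gudgeon 1.52, sticklebacks 0.601, roach 0.173 kJ/s. The optimal diet is the largest prefix of this list for which every included type satisfies E_i/h_i > R on the types above it.
Rate on top 1: 0.6115. bleak: 1.87 > 0.6115 → include.
Rate on top 2: 1.285. gudgeon: 1.52 > 1.285 → include.
Rate on top 3: 1.367. sticklebacks: 0.601 < 1.367 → exclude; stop.
Optimal diet: perch, bleak, gudgeon — 3 of 5 types.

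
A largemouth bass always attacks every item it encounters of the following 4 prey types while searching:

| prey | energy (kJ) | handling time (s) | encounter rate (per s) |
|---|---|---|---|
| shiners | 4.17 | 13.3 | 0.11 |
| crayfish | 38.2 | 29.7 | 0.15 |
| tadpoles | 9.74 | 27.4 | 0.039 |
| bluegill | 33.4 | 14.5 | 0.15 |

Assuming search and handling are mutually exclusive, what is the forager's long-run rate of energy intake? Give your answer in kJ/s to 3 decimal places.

1.139 kJ/s

R = Σλ_iE_i / (1 + Σλ_ih_i)
Numerator: 0.11×4.17 + 0.15×38.2 + 0.039×9.74 + 0.15×33.4 = 11.58
Denominator: 1 + 0.11×13.3 + 0.15×29.7 + 0.039×27.4 + 0.15×14.5 = 10.16
R = 11.58/10.16 = 1.139 kJ/s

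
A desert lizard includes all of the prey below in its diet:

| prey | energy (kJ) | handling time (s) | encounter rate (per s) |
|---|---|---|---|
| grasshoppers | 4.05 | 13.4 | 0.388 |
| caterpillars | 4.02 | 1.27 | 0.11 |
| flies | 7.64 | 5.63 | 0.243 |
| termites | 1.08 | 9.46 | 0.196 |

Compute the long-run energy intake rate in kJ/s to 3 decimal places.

R = Σλ_iE_i / (1 + Σλ_ih_i)
Numerator: 0.388×4.05 + 0.11×4.02 + 0.243×7.64 + 0.196×1.08 = 4.082
Denominator: 1 + 0.388×13.4 + 0.11×1.27 + 0.243×5.63 + 0.196×9.46 = 9.561
R = 4.082/9.561 = 0.4269 kJ/s

0.427 kJ/s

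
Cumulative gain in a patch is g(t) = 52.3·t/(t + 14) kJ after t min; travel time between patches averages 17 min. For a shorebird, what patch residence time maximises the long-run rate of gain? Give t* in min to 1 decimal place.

15.4 min

Optimal t* satisfies g'(t*) = g(t*)/(T + t*).
g'(t) = 52.3·14/(t + 14)². Setting 52.3·14/(t+14)² = 52.3t/[(t+14)(17+t)] gives 14(17+t) = t(t+14), so t² = 14×17 = 238.
t* = √238 = 15.43 min.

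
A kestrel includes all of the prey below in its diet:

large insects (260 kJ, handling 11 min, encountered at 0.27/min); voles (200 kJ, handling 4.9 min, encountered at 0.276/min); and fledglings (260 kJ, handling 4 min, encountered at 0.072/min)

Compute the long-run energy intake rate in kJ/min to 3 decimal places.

R = (0.27×260 + 0.276×200 + 0.072×260) / (1 + 0.27×11 + 0.276×4.9 + 0.072×4) = 144.1/5.61 = 25.69 kJ/min.

25.688 kJ/min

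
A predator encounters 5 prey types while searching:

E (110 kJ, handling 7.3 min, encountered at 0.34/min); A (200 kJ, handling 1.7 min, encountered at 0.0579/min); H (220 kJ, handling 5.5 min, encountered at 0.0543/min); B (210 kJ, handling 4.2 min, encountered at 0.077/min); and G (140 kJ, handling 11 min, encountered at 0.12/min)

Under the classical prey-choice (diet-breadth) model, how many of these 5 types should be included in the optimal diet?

3

Rank by E/h (kJ/min): A 118, B 50, H 40, E 15.1, G 12.7. Include each in turn until the next type's E/h falls below the running intake rate.
Rate on top 1: 10.54. B: 50 > 10.54 → include.
Rate on top 2: 19.52. H: 40 > 19.52 → include.
Rate on top 3: 23.07. E: 15.1 < 23.07 → exclude; stop.
Optimal diet: A, B, H — 3 of 5 types.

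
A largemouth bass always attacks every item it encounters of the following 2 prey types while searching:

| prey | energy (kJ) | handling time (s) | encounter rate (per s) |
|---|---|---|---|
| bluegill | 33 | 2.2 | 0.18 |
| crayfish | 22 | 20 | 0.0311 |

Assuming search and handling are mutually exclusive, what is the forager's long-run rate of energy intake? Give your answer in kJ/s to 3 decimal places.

R = Σλ_iE_i / (1 + Σλ_ih_i)
Numerator: 0.18×33 + 0.0311×22 = 6.624
Denominator: 1 + 0.18×2.2 + 0.0311×20 = 2.018
R = 6.624/2.018 = 3.283 kJ/s

3.283 kJ/s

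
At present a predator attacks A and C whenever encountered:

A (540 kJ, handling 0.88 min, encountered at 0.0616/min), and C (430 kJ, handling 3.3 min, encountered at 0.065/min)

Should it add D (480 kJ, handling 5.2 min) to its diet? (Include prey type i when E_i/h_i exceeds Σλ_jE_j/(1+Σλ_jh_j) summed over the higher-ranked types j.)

Yes

On A and C alone, R = ΣλE/(1+Σλh) = 61.21/1.269 = 48.25 kJ/min.
D: E/h = 480/5.2 = 92.31 kJ/min.
92.31 > 48.25, so adding D raises the average — include it.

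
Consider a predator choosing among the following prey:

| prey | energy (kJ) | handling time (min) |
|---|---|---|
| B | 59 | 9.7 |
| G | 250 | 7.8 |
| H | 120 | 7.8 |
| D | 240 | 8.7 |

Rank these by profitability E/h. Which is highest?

G

In descending order of E/h:
G: 250/7.8 = 32.1 kJ/min
D: 240/8.7 = 27.6 kJ/min
H: 120/7.8 = 15.4 kJ/min
B: 59/9.7 = 6.08 kJ/min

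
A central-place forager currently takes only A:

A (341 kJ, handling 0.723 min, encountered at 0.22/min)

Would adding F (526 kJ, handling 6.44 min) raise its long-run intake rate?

Yes

Intake rate on the current diet: R = (0.22×341) / (1 + 0.22×0.723) = 75.02/1.159 = 64.72 kJ/min.
F: E/h = 526/6.44 = 81.68 kJ/min.
Since 81.68 > R, including F increases the long-run rate.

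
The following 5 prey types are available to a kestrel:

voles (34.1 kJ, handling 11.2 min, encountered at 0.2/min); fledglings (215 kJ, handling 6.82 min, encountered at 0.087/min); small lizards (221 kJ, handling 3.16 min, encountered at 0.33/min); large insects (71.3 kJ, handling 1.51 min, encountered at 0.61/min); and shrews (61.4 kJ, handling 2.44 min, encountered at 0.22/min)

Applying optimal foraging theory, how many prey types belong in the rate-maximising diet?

Rank by E/h (kJ/min): small lizards 69.9, large insects 47.2, fledglings 31.5, shrews 25.2, voles 3.04. Include each in turn until the next type's E/h falls below the running intake rate.
Rate on top 1: 35.7. large insects: 47.2 > 35.7 → include.
Rate on top 2: 39.28. fledglings: 31.5 < 39.28 → exclude; stop.
Optimal diet: small lizards, large insects — 2 of 5 types.

2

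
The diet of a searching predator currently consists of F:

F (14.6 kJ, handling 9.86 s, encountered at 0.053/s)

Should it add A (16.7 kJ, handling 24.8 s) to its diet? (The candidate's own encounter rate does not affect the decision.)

Intake rate on the current diet: R = (0.053×14.6) / (1 + 0.053×9.86) = 0.7738/1.523 = 0.5082 kJ/s.
Profitability of A: 16.7/24.8 = 0.6734 kJ/s.
0.6734 > 0.5082, so adding A raises the average — include it.

Yes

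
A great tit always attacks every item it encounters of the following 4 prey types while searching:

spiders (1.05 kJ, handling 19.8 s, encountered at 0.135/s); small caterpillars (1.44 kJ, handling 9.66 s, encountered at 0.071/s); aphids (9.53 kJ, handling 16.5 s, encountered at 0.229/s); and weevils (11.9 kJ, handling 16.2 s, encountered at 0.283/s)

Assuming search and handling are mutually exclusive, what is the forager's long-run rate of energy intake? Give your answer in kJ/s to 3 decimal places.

0.455 kJ/s

R = Σλ_iE_i / (1 + Σλ_ih_i)
Numerator: 0.135×1.05 + 0.071×1.44 + 0.229×9.53 + 0.283×11.9 = 5.794
Denominator: 1 + 0.135×19.8 + 0.071×9.66 + 0.229×16.5 + 0.283×16.2 = 12.72
R = 5.794/12.72 = 0.4554 kJ/s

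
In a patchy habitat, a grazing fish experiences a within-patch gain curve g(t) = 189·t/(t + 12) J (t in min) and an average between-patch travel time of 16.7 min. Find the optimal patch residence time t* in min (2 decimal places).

14.16 min

Maximise g(t)/(T+t): set derivative to zero → g'(t)(T+t) = g(t).
g'(t) = 189·12/(t + 12)². Setting 189·12/(t+12)² = 189t/[(t+12)(16.7+t)] gives 12(16.7+t) = t(t+12), so t² = 12×16.7 = 200.4.
t* = √200.4 = 14.16 min.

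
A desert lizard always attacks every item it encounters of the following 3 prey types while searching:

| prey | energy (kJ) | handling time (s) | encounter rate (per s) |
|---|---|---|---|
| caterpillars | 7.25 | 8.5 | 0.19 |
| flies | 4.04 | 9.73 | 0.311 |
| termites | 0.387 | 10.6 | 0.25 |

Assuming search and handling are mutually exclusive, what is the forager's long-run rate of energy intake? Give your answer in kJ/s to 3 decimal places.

R = Σλ_iE_i / (1 + Σλ_ih_i)
Numerator: 0.19×7.25 + 0.311×4.04 + 0.25×0.387 = 2.731
Denominator: 1 + 0.19×8.5 + 0.311×9.73 + 0.25×10.6 = 8.291
R = 2.731/8.291 = 0.3294 kJ/s

0.329 kJ/s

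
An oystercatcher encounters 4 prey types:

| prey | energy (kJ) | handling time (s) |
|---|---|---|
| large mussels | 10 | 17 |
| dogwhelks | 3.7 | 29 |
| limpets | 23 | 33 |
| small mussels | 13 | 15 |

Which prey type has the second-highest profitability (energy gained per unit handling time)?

In descending order of E/h:
small mussels: 13/15 = 0.867 kJ/s
limpets: 23/33 = 0.697 kJ/s
large mussels: 10/17 = 0.588 kJ/s
dogwhelks: 3.7/29 = 0.128 kJ/s

limpets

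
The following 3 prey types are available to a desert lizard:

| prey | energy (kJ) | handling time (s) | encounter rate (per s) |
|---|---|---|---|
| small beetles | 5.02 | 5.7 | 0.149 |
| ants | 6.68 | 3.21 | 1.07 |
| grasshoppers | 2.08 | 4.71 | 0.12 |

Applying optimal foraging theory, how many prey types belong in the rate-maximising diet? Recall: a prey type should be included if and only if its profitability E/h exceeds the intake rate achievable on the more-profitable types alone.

Profitabilities (E/h, kJ/s): ants 2.08, small beetles 0.881, grasshoppers 0.442. Add prey in this order while the next type's profitability exceeds the intake rate on those already taken.
Rate on top 1: 1.612. small beetles: 0.881 < 1.612 → exclude; stop.
Optimal diet: ants — 1 of 3 types.

1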